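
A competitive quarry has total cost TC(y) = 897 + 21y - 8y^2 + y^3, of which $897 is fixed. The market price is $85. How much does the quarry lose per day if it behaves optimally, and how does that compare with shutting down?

AVC = 21 - 8y + y^2 has its minimum $5 at y = 4; price $85 clears that bar, so the firm operates.
With MC = 21 - 16y + 3y^2, P = MC on the upward-sloping part at y* = 8.
TR = 85·8 = 680. TC = 897 + 168 = 1065. Profit = 680 − 1065 = -$385.
By producing, the firm covers all variable cost plus $512 of fixed cost; shutting down would lose the full $897.

Profit = -$385 at y = 8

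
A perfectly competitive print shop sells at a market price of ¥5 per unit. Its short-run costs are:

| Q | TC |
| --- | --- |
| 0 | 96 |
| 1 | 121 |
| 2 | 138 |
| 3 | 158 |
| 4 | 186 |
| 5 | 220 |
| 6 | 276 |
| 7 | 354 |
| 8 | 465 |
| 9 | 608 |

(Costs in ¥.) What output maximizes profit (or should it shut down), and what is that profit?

Q = 0 (shut down); profit = -¥96

Profit at each row (π = 5Q − TC): Q=0: -96; Q=1: -116; Q=2: -128; Q=3: -143; Q=4: -166; Q=5: -195; Q=6: -246; Q=7: -319; Q=8: -425; Q=9: -563.
Profit is highest at Q = 0. Equivalently, the lowest AVC in the table is 62/3 ≈ ¥20.67 at Q = 3, and P = ¥5 falls below it — price never covers variable cost, so the firm shuts down and loses only its fixed cost.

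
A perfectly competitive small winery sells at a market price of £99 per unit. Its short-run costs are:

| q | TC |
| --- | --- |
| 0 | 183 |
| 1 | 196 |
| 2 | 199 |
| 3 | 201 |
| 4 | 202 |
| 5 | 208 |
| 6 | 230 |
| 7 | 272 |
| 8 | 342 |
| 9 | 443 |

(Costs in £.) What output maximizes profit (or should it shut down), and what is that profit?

Compute π = P·q − TC at each output: q=0: -183; q=1: -97; q=2: -1; q=3: 96; q=4: 194; q=5: 287; q=6: 364; q=7: 421; q=8: 450; q=9: 448.
Profit is maximized at q = 8. AVC there is 159/8 = £19.88 ≤ P, so producing beats shutting down (which would give -£183).

q = 8; profit = £450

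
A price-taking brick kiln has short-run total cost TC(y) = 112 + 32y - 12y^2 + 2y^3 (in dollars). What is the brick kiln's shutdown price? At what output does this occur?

Short-run supply begins at min AVC. From VC = 32y - 12y^2 + 2y^3, AVC = 32 - 12y + 2y^2.
At the minimum of AVC, MC = AVC. MC = 32 - 24y + 6y^2; setting MC = AVC gives 4y^2 - 12y = 0, so y = 3. min AVC = 14.
For P < $14 the firm produces nothing.

$14 per unit, at y = 3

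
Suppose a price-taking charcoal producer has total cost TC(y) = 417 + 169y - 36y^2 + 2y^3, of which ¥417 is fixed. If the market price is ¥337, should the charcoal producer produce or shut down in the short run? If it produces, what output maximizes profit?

Produce at y = 14

From TC, MC = TC'(y) = 169 - 72y + 6y^2 and AVC = VC/y = 169 - 36y + 2y^2.
The AVC parabola has its vertex at y = 36/4 = 9, where AVC = 169 - 36·9 + 2·9^2 = ¥7.
P = ¥337 exceeds min AVC = ¥7, so the firm stays open.
Solving P = MC: -168 - 72y + 6y^2 = 0 ⇒ y = -2 or 14. On the upward-sloping branch, y* = 14.
Check: AVC at y = 14 is ¥57 ≤ P, so revenue covers variable cost.
Profit = P·y − TC = 337·14 − 1215 = ¥3503.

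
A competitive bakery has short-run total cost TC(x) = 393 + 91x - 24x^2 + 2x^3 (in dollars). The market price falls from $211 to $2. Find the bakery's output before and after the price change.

Output falls from 10 to 0 (the firm shuts down)

MC = 91 - 48x + 6x^2; the shutdown threshold is min AVC = $19 (at x = 6).
At P = $211 ≥ min AVC, set P = MC on the rising branch: x = 10.
At P = $2 < min AVC = $19, price no longer covers variable cost at any output, so the firm shuts down: x = 0.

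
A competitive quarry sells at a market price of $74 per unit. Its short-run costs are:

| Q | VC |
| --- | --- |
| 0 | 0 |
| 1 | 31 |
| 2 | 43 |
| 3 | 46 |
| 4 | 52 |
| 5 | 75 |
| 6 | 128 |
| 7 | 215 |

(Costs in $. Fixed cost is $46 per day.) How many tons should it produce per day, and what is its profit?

Q = 6; profit = $270

Compute π = P·Q − TC at each output: Q=0: -46; Q=1: -3; Q=2: 59; Q=3: 130; Q=4: 198; Q=5: 249; Q=6: 270; Q=7: 257.
Profit is maximized at Q = 6. AVC there is 128/6 = $21.33 ≤ P, so producing beats shutting down (which would give -$46).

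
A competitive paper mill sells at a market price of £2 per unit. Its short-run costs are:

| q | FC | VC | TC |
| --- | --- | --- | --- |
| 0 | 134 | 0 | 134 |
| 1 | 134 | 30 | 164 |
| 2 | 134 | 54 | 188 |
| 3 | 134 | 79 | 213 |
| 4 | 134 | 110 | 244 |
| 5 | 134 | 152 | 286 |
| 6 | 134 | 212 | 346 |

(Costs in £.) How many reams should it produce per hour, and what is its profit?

Profit at each row (π = 2q − TC): q=0: -134; q=1: -162; q=2: -184; q=3: -207; q=4: -236; q=5: -276; q=6: -334.
Profit is highest at q = 0. Equivalently, the lowest AVC in the table is 79/3 ≈ £26.33 at q = 3, and P = £2 falls below it — price never covers variable cost, so the firm shuts down and loses only its fixed cost.

q = 0 (shut down); profit = -£134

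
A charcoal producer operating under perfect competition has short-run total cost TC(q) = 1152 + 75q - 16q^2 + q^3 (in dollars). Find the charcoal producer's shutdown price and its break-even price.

Shutdown price = min AVC. AVC = 75 - 16q + q^2, with vertex at q = 8 and minimum $11.
ATC = 1152/q + 75 - 16q + q^2. Setting dATC/dq = −1152/q^2 − 16 + 2q = 0 gives q = 12 (since 2·12^3 − 16·12^2 = 1152).
min ATC = 1152/12 + 75 − 16·12 + 12^2 = $123. That is the break-even price.
Between these two prices the firm operates at a loss; above $123 it earns a profit.

Shutdown price = $11; break-even price = $123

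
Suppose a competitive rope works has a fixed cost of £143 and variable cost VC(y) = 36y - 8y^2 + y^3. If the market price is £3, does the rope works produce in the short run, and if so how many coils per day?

Shut down

From TC, MC = TC'(y) = 36 - 16y + 3y^2 and AVC = VC/y = 36 - 8y + y^2.
The AVC parabola has its vertex at y = 8/2 = 4, where AVC = 36 - 8·4 + 4^2 = £20.
Since P = £3 < min AVC = £20, price fails to cover variable cost at any output.
Shutting down limits the loss to fixed cost, £143.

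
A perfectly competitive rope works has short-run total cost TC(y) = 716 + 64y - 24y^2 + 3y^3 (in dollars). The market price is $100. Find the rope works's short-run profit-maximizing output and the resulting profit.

AVC = 64 - 24y + 3y^2 has its minimum $16 at y = 4; price $100 clears that bar, so the firm operates.
MC = 64 - 48y + 9y^2. Setting P = MC and taking the root on the rising branch gives y* = 6.
TR = 100·6 = 600. TC = 716 + 168 = 884. Profit = 600 − 884 = -$284.
Shutting down would mean losing the fixed cost of $716, so operating at a loss of $284 is better by $432.

Profit = -$284 at y = 6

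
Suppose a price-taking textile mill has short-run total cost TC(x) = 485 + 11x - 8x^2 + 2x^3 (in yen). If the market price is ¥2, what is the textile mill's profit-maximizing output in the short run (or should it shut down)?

Shut down

Strip out fixed cost: VC = 11x - 8x^2 + 2x^3. Then AVC = 11 - 8x + 2x^2 and MC = 11 - 16x + 6x^2.
AVC hits its minimum where MC = AVC, at x = 2, giving min AVC = 11 - 8·2 + 2·2^2 = ¥3.
P = ¥2 lies below min AVC = ¥3; no output level covers variable cost.
Best response: produce nothing and absorb the ¥485 fixed cost.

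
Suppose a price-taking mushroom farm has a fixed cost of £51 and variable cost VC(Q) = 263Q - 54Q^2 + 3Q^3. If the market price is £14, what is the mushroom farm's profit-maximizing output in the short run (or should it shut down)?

From TC, MC = TC'(Q) = 263 - 108Q + 9Q^2 and AVC = VC/Q = 263 - 54Q + 3Q^2.
The AVC parabola has its vertex at Q = 54/6 = 9, where AVC = 263 - 54·9 + 3·9^2 = £20.
Since P = £14 < min AVC = £20, price fails to cover variable cost at any output.
Shutting down limits the loss to fixed cost, £51.

Shut down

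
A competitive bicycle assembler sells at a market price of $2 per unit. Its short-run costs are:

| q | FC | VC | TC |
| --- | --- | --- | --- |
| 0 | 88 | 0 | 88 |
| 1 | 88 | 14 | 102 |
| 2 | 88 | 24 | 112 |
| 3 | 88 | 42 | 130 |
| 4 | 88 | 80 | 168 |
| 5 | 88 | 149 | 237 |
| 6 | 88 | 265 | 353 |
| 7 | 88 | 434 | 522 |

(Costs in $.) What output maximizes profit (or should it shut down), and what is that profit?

Compute π = P·q − TC at each output: q=0: -88; q=1: -100; q=2: -108; q=3: -124; q=4: -160; q=5: -227; q=6: -341; q=7: -508.
Profit is highest at q = 0. Equivalently, the lowest AVC in the table is 24/2 ≈ $12 at q = 2, and P = $2 falls below it — price never covers variable cost, so the firm shuts down and loses only its fixed cost.

q = 0 (shut down); profit = -$88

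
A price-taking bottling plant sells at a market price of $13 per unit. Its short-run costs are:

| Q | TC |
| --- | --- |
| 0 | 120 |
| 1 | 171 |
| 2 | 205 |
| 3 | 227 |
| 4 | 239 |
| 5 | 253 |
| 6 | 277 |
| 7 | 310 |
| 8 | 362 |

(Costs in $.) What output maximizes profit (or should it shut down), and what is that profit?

Profit at each row (π = 13Q − TC): Q=0: -120; Q=1: -158; Q=2: -179; Q=3: -188; Q=4: -187; Q=5: -188; Q=6: -199; Q=7: -219; Q=8: -258.
Profit is highest at Q = 0. Equivalently, the lowest AVC in the table is 157/6 ≈ $26.17 at Q = 6, and P = $13 falls below it — price never covers variable cost, so the firm shuts down and loses only its fixed cost.

Q = 0 (shut down); profit = -$120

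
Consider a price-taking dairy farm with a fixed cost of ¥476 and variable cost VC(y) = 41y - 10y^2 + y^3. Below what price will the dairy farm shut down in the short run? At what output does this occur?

The shutdown price is the minimum of AVC. VC = 41y - 10y^2 + y^3, so AVC = 41 - 10y + y^2.
At the minimum of AVC, MC = AVC. MC = 41 - 20y + 3y^2; setting MC = AVC gives 2y^2 - 10y = 0, so y = 5. min AVC = 16.
For P < ¥16 the firm produces nothing.

¥16 per unit, at y = 5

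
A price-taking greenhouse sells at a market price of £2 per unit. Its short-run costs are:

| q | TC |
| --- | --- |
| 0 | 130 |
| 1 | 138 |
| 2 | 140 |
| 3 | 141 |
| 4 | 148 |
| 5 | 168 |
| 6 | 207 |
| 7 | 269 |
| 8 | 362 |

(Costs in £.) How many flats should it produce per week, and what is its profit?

Profit at each row (π = 2q − TC): q=0: -130; q=1: -136; q=2: -136; q=3: -135; q=4: -140; q=5: -158; q=6: -195; q=7: -255; q=8: -346.
Profit is highest at q = 0. Equivalently, the lowest AVC in the table is 11/3 ≈ £3.67 at q = 3, and P = £2 falls below it — price never covers variable cost, so the firm shuts down and loses only its fixed cost.

q = 0 (shut down); profit = -£130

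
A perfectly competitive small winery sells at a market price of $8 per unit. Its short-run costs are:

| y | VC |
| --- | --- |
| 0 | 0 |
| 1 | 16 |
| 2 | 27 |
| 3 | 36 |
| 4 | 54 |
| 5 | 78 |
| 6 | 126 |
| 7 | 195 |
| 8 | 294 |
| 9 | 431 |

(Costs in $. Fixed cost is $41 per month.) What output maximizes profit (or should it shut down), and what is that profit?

Compute π = P·y − TC at each output: y=0: -41; y=1: -49; y=2: -52; y=3: -53; y=4: -63; y=5: -79; y=6: -119; y=7: -180; y=8: -271; y=9: -400.
Profit is highest at y = 0. Equivalently, the lowest AVC in the table is 36/3 ≈ $12 at y = 3, and P = $8 falls below it — price never covers variable cost, so the firm shuts down and loses only its fixed cost.

y = 0 (shut down); profit = -$41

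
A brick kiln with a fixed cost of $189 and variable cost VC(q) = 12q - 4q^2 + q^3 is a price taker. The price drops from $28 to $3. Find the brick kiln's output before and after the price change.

AVC = 12 - 4q + q^2, minimized at q = 2 where min AVC = $8. MC = 12 - 8q + 3q^2.
At P = $28 ≥ min AVC, set P = MC on the rising branch: q = 4.
At P = $3 < min AVC = $8, price no longer covers variable cost at any output, so the firm shuts down: q = 0.

Output falls from 4 to 0 (the firm shuts down)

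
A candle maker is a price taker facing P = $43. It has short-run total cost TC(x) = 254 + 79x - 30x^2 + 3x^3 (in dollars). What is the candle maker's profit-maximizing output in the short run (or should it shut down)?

Produce at x = 6

Variable cost is VC = 79x - 30x^2 + 3x^3, so AVC = VC/x = 79 - 30x + 3x^2 and MC = dTC/dx = 79 - 60x + 9x^2.
AVC hits its minimum where MC = AVC, at x = 5, giving min AVC = 79 - 30·5 + 3·5^2 = $4.
P = $43 exceeds min AVC = $4, so the firm stays open.
Solving P = MC: 36 - 60x + 9x^2 = 0 ⇒ x = 2/3 or 6. On the upward-sloping branch, x* = 6.
Check: AVC at x = 6 is $7 ≤ P, so revenue covers variable cost.
Profit = P·x − TC = 43·6 − 296 = -$38, a loss, but smaller than the $254 fixed cost the firm would lose by shutting down.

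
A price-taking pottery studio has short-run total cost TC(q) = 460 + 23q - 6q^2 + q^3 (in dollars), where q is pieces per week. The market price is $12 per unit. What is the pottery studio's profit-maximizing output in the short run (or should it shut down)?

Shut down

Variable cost is VC = 23q - 6q^2 + q^3, so AVC = VC/q = 23 - 6q + q^2 and MC = dTC/dq = 23 - 12q + 3q^2.
AVC is minimized where dAVC/dq = -6 + 2q = 0, at q = 3; min AVC = 23 - 6·3 + 3^2 = $14.
Since P = $12 < min AVC = $14, price fails to cover variable cost at any output.
Shutting down limits the loss to fixed cost, $460.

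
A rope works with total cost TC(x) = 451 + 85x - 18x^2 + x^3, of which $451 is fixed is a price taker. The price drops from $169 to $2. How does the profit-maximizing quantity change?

Output falls from 14 to 0 (the firm shuts down)

MC = 85 - 36x + 3x^2; the shutdown threshold is min AVC = $4 (at x = 9).
At P = $169 ≥ min AVC, set P = MC on the rising branch: x = 14.
At P = $2 < min AVC = $4, price no longer covers variable cost at any output, so the firm shuts down: x = 0.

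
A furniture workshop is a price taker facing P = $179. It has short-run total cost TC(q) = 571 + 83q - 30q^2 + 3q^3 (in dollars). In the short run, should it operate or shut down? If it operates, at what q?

Strip out fixed cost: VC = 83q - 30q^2 + 3q^3. Then AVC = 83 - 30q + 3q^2 and MC = 83 - 60q + 9q^2.
AVC is minimized where dAVC/dq = -30 + 6q = 0, at q = 5; min AVC = 83 - 30·5 + 3·5^2 = $8.
Since P = $179 ≥ min AVC = $8, price covers variable cost and the firm should produce.
Solving P = MC: -96 - 60q + 9q^2 = 0 ⇒ q = -4/3 or 8. On the upward-sloping branch, q* = 8.
Check: AVC at q = 8 is $35 ≤ P, so revenue covers variable cost.
Profit = P·q − TC = 179·8 − 851 = $581.

Produce at q = 8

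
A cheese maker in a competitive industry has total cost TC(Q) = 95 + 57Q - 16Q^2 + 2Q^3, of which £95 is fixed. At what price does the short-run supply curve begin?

The shutdown price is the minimum of AVC. VC = 57Q - 16Q^2 + 2Q^3, so AVC = 57 - 16Q + 2Q^2.
dAVC/dQ = -16 + 4Q = 0 gives Q = 4. min AVC = 57 - 16·4 + 2·4^2 = 25.
The firm shuts down for any P below £25.

£25 per unit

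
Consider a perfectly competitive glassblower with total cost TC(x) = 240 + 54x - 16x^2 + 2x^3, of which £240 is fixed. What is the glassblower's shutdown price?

£22 per unit

The firm shuts down when price falls below the minimum of average variable cost. AVC = VC/x = 54 - 16x + 2x^2.
dAVC/dx = -16 + 4x = 0 gives x = 4. min AVC = 54 - 16·4 + 2·4^2 = 22.
For P < £22 the firm produces nothing.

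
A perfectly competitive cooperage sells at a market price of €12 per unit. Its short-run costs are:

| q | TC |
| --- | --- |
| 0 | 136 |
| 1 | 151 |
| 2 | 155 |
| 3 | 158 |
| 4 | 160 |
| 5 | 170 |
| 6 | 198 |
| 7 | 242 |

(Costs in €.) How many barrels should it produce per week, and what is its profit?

q = 5; profit = -€110

Compute π = P·q − TC at each output: q=0: -136; q=1: -139; q=2: -131; q=3: -122; q=4: -112; q=5: -110; q=6: -126; q=7: -158.
Profit is maximized at q = 5. AVC there is 34/5 = €6.80 ≤ P, so producing beats shutting down (which would give -€136).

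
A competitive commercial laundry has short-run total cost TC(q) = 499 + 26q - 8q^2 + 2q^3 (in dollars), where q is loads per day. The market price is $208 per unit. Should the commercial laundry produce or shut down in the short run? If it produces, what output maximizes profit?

Strip out fixed cost: VC = 26q - 8q^2 + 2q^3. Then AVC = 26 - 8q + 2q^2 and MC = 26 - 16q + 6q^2.
AVC hits its minimum where MC = AVC, at q = 2, giving min AVC = 26 - 8·2 + 2·2^2 = $18.
P = $208 exceeds min AVC = $18, so the firm stays open.
P = MC gives -182 - 16q + 6q^2 = 0, with roots -13/3 and 7. Take the larger (rising MC): q* = 7.
Check: AVC at q = 7 is $68 ≤ P, so revenue covers variable cost.
Profit = P·q − TC = 208·7 − 975 = $481.

Produce at q = 7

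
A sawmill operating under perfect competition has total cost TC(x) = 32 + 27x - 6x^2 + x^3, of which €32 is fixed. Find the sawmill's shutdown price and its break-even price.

Shutdown price = €18; break-even price = €27

Shutdown price = min AVC. AVC = 27 - 6x + x^2, with vertex at x = 3 and minimum €18.
ATC = 32/x + 27 - 6x + x^2. Setting dATC/dx = −32/x^2 − 6 + 2x = 0 gives x = 4 (since 2·4^3 − 6·4^2 = 32).
min ATC = 32/4 + 27 − 6·4 + 4^2 = €27. That is the break-even price.
For €18 ≤ P < €27 the firm produces at a loss; below €18 it shuts down.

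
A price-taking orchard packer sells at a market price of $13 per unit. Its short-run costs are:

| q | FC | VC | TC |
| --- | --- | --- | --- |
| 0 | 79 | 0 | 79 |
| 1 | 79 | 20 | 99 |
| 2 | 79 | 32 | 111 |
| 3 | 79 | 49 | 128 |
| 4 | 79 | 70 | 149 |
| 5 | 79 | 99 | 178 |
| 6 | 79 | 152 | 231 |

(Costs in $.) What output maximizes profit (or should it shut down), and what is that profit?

q = 0 (shut down); profit = -$79

Compute π = P·q − TC at each output: q=0: -79; q=1: -86; q=2: -85; q=3: -89; q=4: -97; q=5: -113; q=6: -153.
Profit is highest at q = 0. Equivalently, the lowest AVC in the table is 32/2 ≈ $16 at q = 2, and P = $13 falls below it — price never covers variable cost, so the firm shuts down and loses only its fixed cost.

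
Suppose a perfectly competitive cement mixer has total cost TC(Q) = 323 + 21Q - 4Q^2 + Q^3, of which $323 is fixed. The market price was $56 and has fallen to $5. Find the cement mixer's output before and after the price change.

MC = 21 - 8Q + 3Q^2; the shutdown threshold is min AVC = $17 (at Q = 2).
With P = $56 above the shutdown price, P = MC gives Q = 5.
At P = $5 < min AVC = $17, price no longer covers variable cost at any output, so the firm shuts down: Q = 0.

Output falls from 5 to 0 (the firm shuts down)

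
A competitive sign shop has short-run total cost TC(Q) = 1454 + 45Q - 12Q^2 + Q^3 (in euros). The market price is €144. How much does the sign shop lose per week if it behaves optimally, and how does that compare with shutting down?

Profit = -€244 at Q = 11

AVC = 45 - 12Q + Q^2; min AVC = €9 at Q = 6. Since P = €144 ≥ min AVC, the firm produces.
MC = 45 - 24Q + 3Q^2. Setting P = MC and taking the root on the rising branch gives Q* = 11.
TR = 144·11 = 1584. TC = 1454 + 374 = 1828. Profit = 1584 − 1828 = -€244.
That loss of €244 beats the €1454 the firm would lose by shutting down; producing recovers €1210 of fixed cost.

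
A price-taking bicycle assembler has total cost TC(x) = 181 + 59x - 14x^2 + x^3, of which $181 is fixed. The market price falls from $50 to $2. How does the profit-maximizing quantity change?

MC = 59 - 28x + 3x^2; the shutdown threshold is min AVC = $10 (at x = 7).
With P = $50 above the shutdown price, P = MC gives x = 9.
At P = $2 < min AVC = $10, price no longer covers variable cost at any output, so the firm shuts down: x = 0.

Output falls from 9 to 0 (the firm shuts down)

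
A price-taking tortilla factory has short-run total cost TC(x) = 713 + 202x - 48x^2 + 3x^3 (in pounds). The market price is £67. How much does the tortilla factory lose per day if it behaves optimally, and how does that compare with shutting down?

Profit = -£227 at x = 9

AVC = 202 - 48x + 3x^2; min AVC = £10 at x = 8. Since P = £67 ≥ min AVC, the firm produces.
MC = 202 - 96x + 9x^2. Setting P = MC and taking the root on the rising branch gives x* = 9.
TR = 67·9 = 603. TC = 713 + 117 = 830. Profit = 603 − 830 = -£227.
Shutting down would mean losing the fixed cost of £713, so operating at a loss of £227 is better by £486.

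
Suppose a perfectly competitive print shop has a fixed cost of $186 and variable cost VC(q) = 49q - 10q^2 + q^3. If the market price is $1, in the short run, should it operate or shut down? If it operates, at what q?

Strip out fixed cost: VC = 49q - 10q^2 + q^3. Then AVC = 49 - 10q + q^2 and MC = 49 - 20q + 3q^2.
AVC is minimized where dAVC/dq = -10 + 2q = 0, at q = 5; min AVC = 49 - 10·5 + 5^2 = $24.
P = $1 lies below min AVC = $24; no output level covers variable cost.
The firm minimizes its loss by shutting down and losing only its fixed cost of $186.

Shut down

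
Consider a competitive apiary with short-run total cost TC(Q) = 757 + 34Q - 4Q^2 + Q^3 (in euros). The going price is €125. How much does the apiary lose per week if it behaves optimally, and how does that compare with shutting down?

Profit = -€267 at Q = 7

AVC = 34 - 4Q + Q^2; min AVC = €30 at Q = 2. Since P = €125 ≥ min AVC, the firm produces.
With MC = 34 - 8Q + 3Q^2, P = MC on the upward-sloping part at Q* = 7.
TR = 125·7 = 875. TC = 757 + 385 = 1142. Profit = 875 − 1142 = -€267.
That loss of €267 beats the €757 the firm would lose by shutting down; producing recovers €490 of fixed cost.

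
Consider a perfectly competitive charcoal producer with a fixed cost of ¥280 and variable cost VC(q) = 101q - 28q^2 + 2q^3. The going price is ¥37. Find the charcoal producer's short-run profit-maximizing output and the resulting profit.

AVC = 101 - 28q + 2q^2; min AVC = ¥3 at q = 7. Since P = ¥37 ≥ min AVC, the firm produces.
MC = 101 - 56q + 6q^2. Setting P = MC and taking the root on the rising branch gives q* = 8.
TR = 37·8 = 296. TC = 280 + 40 = 320. Profit = 296 − 320 = -¥24.
That loss of ¥24 beats the ¥280 the firm would lose by shutting down; producing recovers ¥256 of fixed cost.

Profit = -¥24 at q = 8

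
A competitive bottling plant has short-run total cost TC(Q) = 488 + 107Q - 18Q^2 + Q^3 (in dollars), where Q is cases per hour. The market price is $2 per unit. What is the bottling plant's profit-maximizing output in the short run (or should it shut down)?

Shut down

Variable cost is VC = 107Q - 18Q^2 + Q^3, so AVC = VC/Q = 107 - 18Q + Q^2 and MC = dTC/dQ = 107 - 36Q + 3Q^2.
AVC is minimized where dAVC/dQ = -18 + 2Q = 0, at Q = 9; min AVC = 107 - 18·9 + 9^2 = $26.
P = $2 lies below min AVC = $26; no output level covers variable cost.
Shutting down limits the loss to fixed cost, $488.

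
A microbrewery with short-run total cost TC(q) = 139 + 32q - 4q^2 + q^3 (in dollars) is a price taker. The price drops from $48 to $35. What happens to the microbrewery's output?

Output falls from 4 to 3

AVC = 32 - 4q + q^2, minimized at q = 2 where min AVC = $28. MC = 32 - 8q + 3q^2.
At P = $48 ≥ min AVC, set P = MC on the rising branch: q = 4.
At P = $35 ≥ min AVC, set P = MC: q = 3. The firm stays open but cuts output.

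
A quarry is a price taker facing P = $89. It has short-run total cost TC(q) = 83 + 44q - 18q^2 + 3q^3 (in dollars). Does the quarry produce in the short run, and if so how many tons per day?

Variable cost is VC = 44q - 18q^2 + 3q^3, so AVC = VC/q = 44 - 18q + 3q^2 and MC = dTC/dq = 44 - 36q + 9q^2.
The AVC parabola has its vertex at q = 18/6 = 3, where AVC = 44 - 18·3 + 3·3^2 = $17.
Because $89 ≥ $17, revenue can cover variable cost; the firm operates.
P = MC gives -45 - 36q + 9q^2 = 0, with roots -1 and 5. Take the larger (rising MC): q* = 5.
Check: AVC at q = 5 is $29 ≤ P, so revenue covers variable cost.
Profit = P·q − TC = 89·5 − 228 = $217.

Produce at q = 5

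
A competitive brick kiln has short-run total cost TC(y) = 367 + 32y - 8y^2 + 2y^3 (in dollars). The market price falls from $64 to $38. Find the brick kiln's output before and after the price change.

AVC = 32 - 8y + 2y^2, minimized at y = 2 where min AVC = $24. MC = 32 - 16y + 6y^2.
With P = $64 above the shutdown price, P = MC gives y = 4.
At P = $38 ≥ min AVC, set P = MC: y = 3. The firm stays open but cuts output.

Output falls from 4 to 3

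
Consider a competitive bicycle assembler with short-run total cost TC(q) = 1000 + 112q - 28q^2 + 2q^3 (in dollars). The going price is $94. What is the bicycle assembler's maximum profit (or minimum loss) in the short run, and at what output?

Profit = -$352 at q = 9

AVC = 112 - 28q + 2q^2 has its minimum $14 at q = 7; price $94 clears that bar, so the firm operates.
MC = 112 - 56q + 6q^2. Setting P = MC and taking the root on the rising branch gives q* = 9.
TR = 94·9 = 846. TC = 1000 + 198 = 1198. Profit = 846 − 1198 = -$352.
Shutting down would mean losing the fixed cost of $1000, so operating at a loss of $352 is better by $648.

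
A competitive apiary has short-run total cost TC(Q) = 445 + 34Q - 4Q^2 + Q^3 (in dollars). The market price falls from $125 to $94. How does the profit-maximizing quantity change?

MC = 34 - 8Q + 3Q^2; the shutdown threshold is min AVC = $30 (at Q = 2).
At P = $125 ≥ min AVC, set P = MC on the rising branch: Q = 7.
At P = $94 ≥ min AVC, set P = MC: Q = 6. The firm stays open but cuts output.

Output falls from 7 to 6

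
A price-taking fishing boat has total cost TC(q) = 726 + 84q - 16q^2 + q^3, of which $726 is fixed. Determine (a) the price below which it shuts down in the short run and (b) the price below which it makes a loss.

Shutdown price = $20; break-even price = $95

Shutdown price = min AVC. AVC = 84 - 16q + q^2, with vertex at q = 8 and minimum $20.
ATC = 726/q + 84 - 16q + q^2. Setting dATC/dq = −726/q^2 − 16 + 2q = 0 gives q = 11 (since 2·11^3 − 16·11^2 = 726).
min ATC = 726/11 + 84 − 16·11 + 11^2 = $95. That is the break-even price.
Between these two prices the firm operates at a loss; above $95 it earns a profit.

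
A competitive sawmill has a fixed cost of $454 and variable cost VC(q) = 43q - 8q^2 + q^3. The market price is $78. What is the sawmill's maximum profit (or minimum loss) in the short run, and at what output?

Profit = -$160 at q = 7

AVC = 43 - 8q + q^2 has its minimum $27 at q = 4; price $78 clears that bar, so the firm operates.
With MC = 43 - 16q + 3q^2, P = MC on the upward-sloping part at q* = 7.
TR = 78·7 = 546. TC = 454 + 252 = 706. Profit = 546 − 706 = -$160.
By producing, the firm covers all variable cost plus $294 of fixed cost; shutting down would lose the full $454.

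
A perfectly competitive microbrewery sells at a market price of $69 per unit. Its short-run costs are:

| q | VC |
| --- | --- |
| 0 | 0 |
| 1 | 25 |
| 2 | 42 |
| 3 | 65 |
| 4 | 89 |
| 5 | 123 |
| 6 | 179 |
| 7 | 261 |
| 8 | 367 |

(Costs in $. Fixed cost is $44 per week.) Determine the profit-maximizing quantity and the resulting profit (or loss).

q = 6; profit = $191

Profit at each row (π = 69q − TC): q=0: -44; q=1: 0; q=2: 52; q=3: 98; q=4: 143; q=5: 178; q=6: 191; q=7: 178; q=8: 141.
Profit is maximized at q = 6. AVC there is 179/6 = $29.83 ≤ P, so producing beats shutting down (which would give -$44).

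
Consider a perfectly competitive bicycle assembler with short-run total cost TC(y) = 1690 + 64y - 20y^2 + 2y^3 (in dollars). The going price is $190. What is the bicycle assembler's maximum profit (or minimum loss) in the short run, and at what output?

Profit = -$394 at y = 9

AVC = 64 - 20y + 2y^2 has its minimum $14 at y = 5; price $190 clears that bar, so the firm operates.
MC = 64 - 40y + 6y^2. Setting P = MC and taking the root on the rising branch gives y* = 9.
TR = 190·9 = 1710. TC = 1690 + 414 = 2104. Profit = 1710 − 2104 = -$394.
Shutting down would mean losing the fixed cost of $1690, so operating at a loss of $394 is better by $1296.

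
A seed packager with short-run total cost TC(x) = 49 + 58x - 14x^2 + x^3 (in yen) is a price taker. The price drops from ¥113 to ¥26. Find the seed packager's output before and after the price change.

MC = 58 - 28x + 3x^2; the shutdown threshold is min AVC = ¥9 (at x = 7).
At P = ¥113 ≥ min AVC, set P = MC on the rising branch: x = 11.
At P = ¥26 ≥ min AVC, set P = MC: x = 8. The firm stays open but cuts output.

Output falls from 11 to 8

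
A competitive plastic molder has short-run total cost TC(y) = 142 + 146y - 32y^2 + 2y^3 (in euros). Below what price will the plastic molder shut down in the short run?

The firm shuts down when price falls below the minimum of average variable cost. AVC = VC/y = 146 - 32y + 2y^2.
At the minimum of AVC, MC = AVC. MC = 146 - 64y + 6y^2; setting MC = AVC gives 4y^2 - 32y = 0, so y = 8. min AVC = 18.
So the shutdown price is €18.

€18 per unit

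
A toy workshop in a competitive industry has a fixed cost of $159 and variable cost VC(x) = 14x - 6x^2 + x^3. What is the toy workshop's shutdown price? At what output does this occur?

The shutdown price is the minimum of AVC. VC = 14x - 6x^2 + x^3, so AVC = 14 - 6x + x^2.
dAVC/dx = -6 + 2x = 0 gives x = 3. min AVC = 14 - 6·3 + 3^2 = 5.
For P < $5 the firm produces nothing.

$5 per unit, at x = 3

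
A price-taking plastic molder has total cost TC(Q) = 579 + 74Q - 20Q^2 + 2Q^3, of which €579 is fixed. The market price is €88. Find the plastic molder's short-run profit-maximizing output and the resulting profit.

AVC = 74 - 20Q + 2Q^2 has its minimum €24 at Q = 5; price €88 clears that bar, so the firm operates.
With MC = 74 - 40Q + 6Q^2, P = MC on the upward-sloping part at Q* = 7.
TR = 88·7 = 616. TC = 579 + 224 = 803. Profit = 616 − 803 = -€187.
Shutting down would mean losing the fixed cost of €579, so operating at a loss of €187 is better by €392.

Profit = -€187 at Q = 7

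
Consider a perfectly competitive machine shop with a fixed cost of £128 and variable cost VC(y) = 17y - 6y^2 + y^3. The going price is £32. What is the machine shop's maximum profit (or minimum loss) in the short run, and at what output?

Profit = -£28 at y = 5

AVC = 17 - 6y + y^2; min AVC = £8 at y = 3. Since P = £32 ≥ min AVC, the firm produces.
MC = 17 - 12y + 3y^2. Setting P = MC and taking the root on the rising branch gives y* = 5.
TR = 32·5 = 160. TC = 128 + 60 = 188. Profit = 160 − 188 = -£28.
By producing, the firm covers all variable cost plus £100 of fixed cost; shutting down would lose the full £128.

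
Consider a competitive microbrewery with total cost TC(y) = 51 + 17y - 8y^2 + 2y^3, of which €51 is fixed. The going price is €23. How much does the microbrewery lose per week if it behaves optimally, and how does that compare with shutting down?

Profit = -€15 at y = 3

AVC = 17 - 8y + 2y^2 has its minimum €9 at y = 2; price €23 clears that bar, so the firm operates.
MC = 17 - 16y + 6y^2. Setting P = MC and taking the root on the rising branch gives y* = 3.
TR = 23·3 = 69. TC = 51 + 33 = 84. Profit = 69 − 84 = -€15.
By producing, the firm covers all variable cost plus €36 of fixed cost; shutting down would lose the full €51.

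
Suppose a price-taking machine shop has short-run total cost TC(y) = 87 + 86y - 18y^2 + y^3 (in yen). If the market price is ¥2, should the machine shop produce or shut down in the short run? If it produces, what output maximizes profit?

Shut down

Variable cost is VC = 86y - 18y^2 + y^3, so AVC = VC/y = 86 - 18y + y^2 and MC = dTC/dy = 86 - 36y + 3y^2.
AVC is minimized where dAVC/dy = -18 + 2y = 0, at y = 9; min AVC = 86 - 18·9 + 9^2 = ¥5.
P = ¥2 lies below min AVC = ¥5; no output level covers variable cost.
Shutting down limits the loss to fixed cost, ¥87.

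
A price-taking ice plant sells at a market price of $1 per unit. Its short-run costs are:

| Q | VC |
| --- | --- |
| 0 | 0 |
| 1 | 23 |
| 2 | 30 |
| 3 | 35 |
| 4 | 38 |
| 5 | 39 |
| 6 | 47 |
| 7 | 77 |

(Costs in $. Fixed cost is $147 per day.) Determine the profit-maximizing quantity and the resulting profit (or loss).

Q = 0 (shut down); profit = -$147

Tabulate TR − TC: Q=0: -147; Q=1: -169; Q=2: -175; Q=3: -179; Q=4: -181; Q=5: -181; Q=6: -188; Q=7: -217.
Profit is highest at Q = 0. Equivalently, the lowest AVC in the table is 39/5 ≈ $7.80 at Q = 5, and P = $1 falls below it — price never covers variable cost, so the firm shuts down and loses only its fixed cost.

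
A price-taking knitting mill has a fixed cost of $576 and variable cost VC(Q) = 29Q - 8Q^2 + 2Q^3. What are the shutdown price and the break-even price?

Shutdown price = $21; break-even price = $149

Shutdown price = min AVC. AVC = 29 - 8Q + 2Q^2, with vertex at Q = 2 and minimum $21.
ATC = 576/Q + 29 - 8Q + 2Q^2. Setting dATC/dQ = −576/Q^2 − 8 + 4Q = 0 gives Q = 6 (since 4·6^3 − 8·6^2 = 576).
min ATC = 576/6 + 29 − 8·6 + 2·6^2 = $149. That is the break-even price.
Between these two prices the firm operates at a loss; above $149 it earns a profit.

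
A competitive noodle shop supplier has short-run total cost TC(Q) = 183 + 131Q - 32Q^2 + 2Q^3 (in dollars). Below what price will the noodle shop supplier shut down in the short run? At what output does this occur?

$3 per unit, at Q = 8

The shutdown price is the minimum of AVC. VC = 131Q - 32Q^2 + 2Q^3, so AVC = 131 - 32Q + 2Q^2.
At the minimum of AVC, MC = AVC. MC = 131 - 64Q + 6Q^2; setting MC = AVC gives 4Q^2 - 32Q = 0, so Q = 8. min AVC = 3.
The firm shuts down for any P below $3.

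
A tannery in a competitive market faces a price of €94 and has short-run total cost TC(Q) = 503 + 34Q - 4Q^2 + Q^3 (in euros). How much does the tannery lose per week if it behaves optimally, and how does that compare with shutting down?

Profit = -€215 at Q = 6

AVC = 34 - 4Q + Q^2 has its minimum €30 at Q = 2; price €94 clears that bar, so the firm operates.
With MC = 34 - 8Q + 3Q^2, P = MC on the upward-sloping part at Q* = 6.
TR = 94·6 = 564. TC = 503 + 276 = 779. Profit = 564 − 779 = -€215.
That loss of €215 beats the €503 the firm would lose by shutting down; producing recovers €288 of fixed cost.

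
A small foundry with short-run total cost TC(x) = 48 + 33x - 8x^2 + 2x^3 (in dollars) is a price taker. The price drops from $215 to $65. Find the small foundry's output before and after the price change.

Output falls from 7 to 4

AVC = 33 - 8x + 2x^2, minimized at x = 2 where min AVC = $25. MC = 33 - 16x + 6x^2.
With P = $215 above the shutdown price, P = MC gives x = 7.
At P = $65 ≥ min AVC, set P = MC: x = 4. The firm stays open but cuts output.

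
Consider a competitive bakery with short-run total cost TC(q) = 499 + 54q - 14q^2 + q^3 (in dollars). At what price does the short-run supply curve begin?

$5 per unit

Short-run supply begins at min AVC. From VC = 54q - 14q^2 + q^3, AVC = 54 - 14q + q^2.
dAVC/dq = -14 + 2q = 0 gives q = 7. min AVC = 54 - 14·7 + 7^2 = 5.
For P < $5 the firm produces nothing.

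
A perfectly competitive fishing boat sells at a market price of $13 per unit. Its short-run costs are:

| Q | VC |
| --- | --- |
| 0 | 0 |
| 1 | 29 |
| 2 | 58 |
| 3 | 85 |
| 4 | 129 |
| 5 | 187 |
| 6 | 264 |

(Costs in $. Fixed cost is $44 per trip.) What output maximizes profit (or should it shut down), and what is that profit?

Q = 0 (shut down); profit = -$44

Compute π = P·Q − TC at each output: Q=0: -44; Q=1: -60; Q=2: -76; Q=3: -90; Q=4: -121; Q=5: -166; Q=6: -230.
Profit is highest at Q = 0. Equivalently, the lowest AVC in the table is 85/3 ≈ $28.33 at Q = 3, and P = $13 falls below it — price never covers variable cost, so the firm shuts down and loses only its fixed cost.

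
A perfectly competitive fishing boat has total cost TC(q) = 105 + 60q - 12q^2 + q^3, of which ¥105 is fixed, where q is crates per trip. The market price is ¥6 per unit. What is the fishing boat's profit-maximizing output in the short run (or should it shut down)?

Shut down

Strip out fixed cost: VC = 60q - 12q^2 + q^3. Then AVC = 60 - 12q + q^2 and MC = 60 - 24q + 3q^2.
AVC hits its minimum where MC = AVC, at q = 6, giving min AVC = 60 - 12·6 + 6^2 = ¥24.
P = ¥6 lies below min AVC = ¥24; no output level covers variable cost.
The firm minimizes its loss by shutting down and losing only its fixed cost of ¥105.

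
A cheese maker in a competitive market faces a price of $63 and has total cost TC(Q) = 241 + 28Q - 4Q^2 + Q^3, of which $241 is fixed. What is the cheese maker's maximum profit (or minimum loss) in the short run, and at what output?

Profit = -$91 at Q = 5

AVC = 28 - 4Q + Q^2; min AVC = $24 at Q = 2. Since P = $63 ≥ min AVC, the firm produces.
With MC = 28 - 8Q + 3Q^2, P = MC on the upward-sloping part at Q* = 5.
TR = 63·5 = 315. TC = 241 + 165 = 406. Profit = 315 − 406 = -$91.
That loss of $91 beats the $241 the firm would lose by shutting down; producing recovers $150 of fixed cost.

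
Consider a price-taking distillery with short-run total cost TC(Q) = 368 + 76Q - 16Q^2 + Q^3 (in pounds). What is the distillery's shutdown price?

The firm shuts down when price falls below the minimum of average variable cost. AVC = VC/Q = 76 - 16Q + Q^2.
At the minimum of AVC, MC = AVC. MC = 76 - 32Q + 3Q^2; setting MC = AVC gives 2Q^2 - 16Q = 0, so Q = 8. min AVC = 12.
For P < £12 the firm produces nothing.

£12 per unit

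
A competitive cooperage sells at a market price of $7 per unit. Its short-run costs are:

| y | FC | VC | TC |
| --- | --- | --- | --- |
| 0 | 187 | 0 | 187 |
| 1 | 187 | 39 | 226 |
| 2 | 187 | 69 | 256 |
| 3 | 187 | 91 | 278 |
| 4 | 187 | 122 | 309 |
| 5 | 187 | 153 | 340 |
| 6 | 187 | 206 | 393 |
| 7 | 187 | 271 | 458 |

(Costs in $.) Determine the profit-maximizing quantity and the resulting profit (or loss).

Profit at each row (π = 7y − TC): y=0: -187; y=1: -219; y=2: -242; y=3: -257; y=4: -281; y=5: -305; y=6: -351; y=7: -409.
Profit is highest at y = 0. Equivalently, the lowest AVC in the table is 91/3 ≈ $30.33 at y = 3, and P = $7 falls below it — price never covers variable cost, so the firm shuts down and loses only its fixed cost.

y = 0 (shut down); profit = -$187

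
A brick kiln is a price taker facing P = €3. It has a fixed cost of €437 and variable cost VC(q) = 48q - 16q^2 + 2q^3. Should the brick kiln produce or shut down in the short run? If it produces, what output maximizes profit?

Shut down

Strip out fixed cost: VC = 48q - 16q^2 + 2q^3. Then AVC = 48 - 16q + 2q^2 and MC = 48 - 32q + 6q^2.
AVC hits its minimum where MC = AVC, at q = 4, giving min AVC = 48 - 16·4 + 2·4^2 = €16.
P = €3 lies below min AVC = €16; no output level covers variable cost.
Shutting down limits the loss to fixed cost, €437.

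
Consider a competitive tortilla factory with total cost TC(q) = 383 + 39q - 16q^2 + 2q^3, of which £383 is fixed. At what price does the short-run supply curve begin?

The shutdown price is the minimum of AVC. VC = 39q - 16q^2 + 2q^3, so AVC = 39 - 16q + 2q^2.
dAVC/dq = -16 + 4q = 0 gives q = 4. min AVC = 39 - 16·4 + 2·4^2 = 7.
So the shutdown price is £7.

£7 per unit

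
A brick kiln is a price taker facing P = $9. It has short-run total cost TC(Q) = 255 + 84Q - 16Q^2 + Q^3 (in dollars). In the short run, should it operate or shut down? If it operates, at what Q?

Strip out fixed cost: VC = 84Q - 16Q^2 + Q^3. Then AVC = 84 - 16Q + Q^2 and MC = 84 - 32Q + 3Q^2.
The AVC parabola has its vertex at Q = 16/2 = 8, where AVC = 84 - 16·8 + 8^2 = $20.
P = $9 lies below min AVC = $20; no output level covers variable cost.
The firm minimizes its loss by shutting down and losing only its fixed cost of $255.

Shut down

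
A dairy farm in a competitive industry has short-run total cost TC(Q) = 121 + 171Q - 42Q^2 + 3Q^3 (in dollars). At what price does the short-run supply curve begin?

$24 per unit

The firm shuts down when price falls below the minimum of average variable cost. AVC = VC/Q = 171 - 42Q + 3Q^2.
dAVC/dQ = -42 + 6Q = 0 gives Q = 7. min AVC = 171 - 42·7 + 3·7^2 = 24.
The firm shuts down for any P below $24.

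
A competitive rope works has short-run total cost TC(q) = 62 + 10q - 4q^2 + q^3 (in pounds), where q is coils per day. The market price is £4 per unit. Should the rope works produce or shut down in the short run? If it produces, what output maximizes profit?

Shut down

Variable cost is VC = 10q - 4q^2 + q^3, so AVC = VC/q = 10 - 4q + q^2 and MC = dTC/dq = 10 - 8q + 3q^2.
AVC hits its minimum where MC = AVC, at q = 2, giving min AVC = 10 - 4·2 + 2^2 = £6.
P = £4 lies below min AVC = £6; no output level covers variable cost.
The firm minimizes its loss by shutting down and losing only its fixed cost of £62.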